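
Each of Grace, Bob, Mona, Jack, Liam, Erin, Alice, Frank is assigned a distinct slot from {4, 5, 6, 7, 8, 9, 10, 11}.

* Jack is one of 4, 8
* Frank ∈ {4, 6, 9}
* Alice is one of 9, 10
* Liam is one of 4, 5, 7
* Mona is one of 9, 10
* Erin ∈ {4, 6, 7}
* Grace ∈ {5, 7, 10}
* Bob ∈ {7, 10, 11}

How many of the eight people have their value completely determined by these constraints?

2

Among the 8 variables, 8 fits only Jack (and all 8 values in {4, 5, 6, 7, 8, 9, 10, 11} must be used), so Jack = 8.
The 7 still-open variables draw from only 7 values {4, 5, 6, 7, 9, 10, 11}, so each is used; only Bob can be 11, hence Bob = 11.
The 2 variables Mona and Alice are confined to {9, 10}, which locks those values in; drop them from Grace, Frank.
Determined: Bob=11, Jack=8. The other people each still have more than one consistent value. That makes 2.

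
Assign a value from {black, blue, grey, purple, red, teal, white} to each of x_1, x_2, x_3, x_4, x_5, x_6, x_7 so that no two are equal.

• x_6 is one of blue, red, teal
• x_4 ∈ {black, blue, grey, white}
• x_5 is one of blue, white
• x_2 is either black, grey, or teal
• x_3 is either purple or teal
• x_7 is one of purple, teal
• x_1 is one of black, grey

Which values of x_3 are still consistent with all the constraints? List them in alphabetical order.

The 7 variables draw from only 7 values {black, blue, grey, purple, red, teal, white}, so each is used; only x_6 can be red, hence x_6 = red.
The 2 variables x_3 and x_7 are confined to {purple, teal}, which locks those values in; drop them from x_2.
The 2 variables x_1 and x_2 are confined to {black, grey}, which locks those values in; drop them from x_4.
No further eliminations apply; x_3 can still be any of purple, teal.

purple, teal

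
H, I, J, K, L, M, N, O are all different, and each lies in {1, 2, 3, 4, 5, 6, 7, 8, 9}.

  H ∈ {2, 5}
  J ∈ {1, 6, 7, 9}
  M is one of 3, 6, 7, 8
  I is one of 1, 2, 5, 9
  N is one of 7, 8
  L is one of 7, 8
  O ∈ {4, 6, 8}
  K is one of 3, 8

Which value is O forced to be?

4

L and N share exactly the 2 values {7, 8}; by pigeonhole those values go to them, so strike 7, 8 from J, K, M, O.
K has just one choice, so K = 3. So M can't be 3.
M must be 6 (only option left). Eliminate 6 elsewhere: J, O.
So O = 4.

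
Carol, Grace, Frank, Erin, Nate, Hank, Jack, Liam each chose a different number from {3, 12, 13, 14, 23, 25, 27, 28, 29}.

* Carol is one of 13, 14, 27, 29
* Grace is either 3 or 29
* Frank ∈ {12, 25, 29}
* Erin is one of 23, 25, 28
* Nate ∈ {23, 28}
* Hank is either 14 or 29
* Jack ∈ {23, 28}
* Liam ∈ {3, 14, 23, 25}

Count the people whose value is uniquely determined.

2

Nate and Jack share exactly the 2 values {23, 28}; by pigeonhole those values go to them, so strike 23, 28 from Erin, Liam.
That leaves Erin = 25. Strike 25 from Frank, Liam.
Grace, Hank, Liam between them cover only {3, 14, 29} — a naked triple. Remove those values from Carol, Frank.
Frank must be 12 (only option left).
Determined: Frank=12, Erin=25. The other people each still have more than one consistent value. That makes 2.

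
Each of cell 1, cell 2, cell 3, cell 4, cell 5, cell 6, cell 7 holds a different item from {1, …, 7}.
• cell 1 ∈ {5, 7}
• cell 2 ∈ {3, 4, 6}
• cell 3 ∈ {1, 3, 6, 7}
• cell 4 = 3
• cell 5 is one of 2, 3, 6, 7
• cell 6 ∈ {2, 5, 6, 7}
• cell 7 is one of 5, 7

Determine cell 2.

4

cell 4's domain is down to {3}, so cell 4 = 3. Eliminate 3 elsewhere: cell 2, cell 3, cell 5.
Among the 6 still-open variables, 1 fits only cell 3 (and all 6 values in {1, 2, 4, 5, 6, 7} must be used), so cell 3 = 1.
The 5 still-open variables draw from only 5 values {2, 4, 5, 6, 7}, so each is used; only cell 2 can be 4, hence cell 2 = 4.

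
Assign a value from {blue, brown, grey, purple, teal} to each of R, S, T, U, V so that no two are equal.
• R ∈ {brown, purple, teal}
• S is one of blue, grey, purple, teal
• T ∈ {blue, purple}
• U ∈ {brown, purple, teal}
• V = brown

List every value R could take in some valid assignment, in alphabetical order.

V must be brown (only option left). So R, U can't be brown.
The 4 still-open variables together cover exactly {blue, grey, purple, teal} — 4 values for 4 variables — and grey appears only in S's list, so S = grey.
Among the 3 still-open variables, blue fits only T (and all 3 values in {blue, purple, teal} must be used), so T = blue.
No further eliminations apply; R can still be any of purple, teal.

purple, teal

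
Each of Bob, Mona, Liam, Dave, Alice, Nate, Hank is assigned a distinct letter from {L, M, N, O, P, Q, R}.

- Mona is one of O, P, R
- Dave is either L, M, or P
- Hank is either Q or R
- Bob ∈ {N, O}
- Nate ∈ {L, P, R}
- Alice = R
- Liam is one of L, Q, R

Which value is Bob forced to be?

Alice must be R (only option left). Remove R from Mona, Liam, Nate, Hank.
Hank's domain is down to {Q}, so Hank = Q. So Liam can't be Q.
That leaves Liam = L. Remove L from Dave, Nate.
Nate's domain is down to {P}, so Nate = P. So Mona, Dave can't be P.
Mona has just one choice, so Mona = O. Strike O from Bob.
So Bob = N.

N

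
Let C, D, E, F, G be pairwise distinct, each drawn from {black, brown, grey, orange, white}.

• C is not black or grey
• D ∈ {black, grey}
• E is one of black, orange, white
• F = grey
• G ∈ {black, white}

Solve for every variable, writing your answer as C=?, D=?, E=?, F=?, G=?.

C=brown, D=black, E=orange, F=grey, G=white

F must be grey (only option left). Remove grey from D.
That leaves D = black. So E, G can't be black.
G's domain is down to {white}, so G = white. Strike white from C, E.
E's domain is down to {orange}, so E = orange. Strike orange from C.
C's domain is down to {brown}, so C = brown.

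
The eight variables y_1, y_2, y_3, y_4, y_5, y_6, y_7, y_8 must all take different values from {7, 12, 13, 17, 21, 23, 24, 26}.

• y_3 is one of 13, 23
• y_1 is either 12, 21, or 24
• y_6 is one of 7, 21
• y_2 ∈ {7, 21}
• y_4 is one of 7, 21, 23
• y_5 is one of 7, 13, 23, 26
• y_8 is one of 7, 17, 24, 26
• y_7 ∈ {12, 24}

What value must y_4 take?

The 8 variables draw from only 8 values {7, 12, 13, 17, 21, 23, 24, 26}, so each is used; only y_8 can be 17, hence y_8 = 17.
Among the 7 still-open variables, 26 fits only y_5 (and all 7 values in {7, 12, 13, 21, 23, 24, 26} must be used), so y_5 = 26.
The 6 still-open variables draw from only 6 values {7, 12, 13, 21, 23, 24}, so each is used; only y_3 can be 13, hence y_3 = 13.
The 5 still-open variables draw from only 5 values {7, 12, 21, 23, 24}, so each is used; only y_4 can be 23, hence y_4 = 23.

23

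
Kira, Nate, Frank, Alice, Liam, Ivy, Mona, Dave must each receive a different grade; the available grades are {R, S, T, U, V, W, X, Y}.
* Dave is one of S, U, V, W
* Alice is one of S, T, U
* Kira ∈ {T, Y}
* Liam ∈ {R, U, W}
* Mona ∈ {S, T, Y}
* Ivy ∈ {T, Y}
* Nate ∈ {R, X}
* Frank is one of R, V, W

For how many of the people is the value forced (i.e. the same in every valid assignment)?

Among the 8 variables, X fits only Nate (and all 8 values in {R, S, T, U, V, W, X, Y} must be used), so Nate = X.
The 2 variables Kira and Ivy are confined to {T, Y}, which locks those values in; drop them from Alice, Mona.
Mona's domain is down to {S}, so Mona = S. Remove S from Alice, Dave.
Alice has just one choice, so Alice = U. Strike U from Liam, Dave.
Determined: Nate=X, Alice=U, Mona=S. The other people each still have more than one consistent value. That makes 3.

3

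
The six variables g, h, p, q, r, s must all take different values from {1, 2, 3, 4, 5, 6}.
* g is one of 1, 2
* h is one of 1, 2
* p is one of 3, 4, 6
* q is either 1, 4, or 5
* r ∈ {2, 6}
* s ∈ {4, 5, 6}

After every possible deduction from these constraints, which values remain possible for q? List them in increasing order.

4, 5

The 6 variables together cover exactly {1, 2, 3, 4, 5, 6} — 6 values for 6 variables — and 3 appears only in p's list, so p = 3.
g and h share exactly the 2 values {1, 2}; by pigeonhole those values go to them, so strike 1, 2 from q, r.
That leaves r = 6. Strike 6 from s.
No further eliminations apply; q can still be any of 4, 5.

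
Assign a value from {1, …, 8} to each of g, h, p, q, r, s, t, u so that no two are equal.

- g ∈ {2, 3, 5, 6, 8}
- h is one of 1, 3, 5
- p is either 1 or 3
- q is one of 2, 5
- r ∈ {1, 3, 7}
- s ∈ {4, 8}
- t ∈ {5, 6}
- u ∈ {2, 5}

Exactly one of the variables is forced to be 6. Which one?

t

The 8 variables together cover exactly {1, 2, 3, 4, 5, 6, 7, 8} — 8 values for 8 variables — and 4 appears only in s's list, so s = 4.
The 7 still-open variables draw from only 7 values {1, 2, 3, 5, 6, 7, 8}, so each is used; only r can be 7, hence r = 7.
The 6 still-open variables together cover exactly {1, 2, 3, 5, 6, 8} — 6 values for 6 variables — and 8 appears only in g's list, so g = 8.
Among the 5 still-open variables, 6 fits only t (and all 5 values in {1, 2, 3, 5, 6} must be used), so t = 6.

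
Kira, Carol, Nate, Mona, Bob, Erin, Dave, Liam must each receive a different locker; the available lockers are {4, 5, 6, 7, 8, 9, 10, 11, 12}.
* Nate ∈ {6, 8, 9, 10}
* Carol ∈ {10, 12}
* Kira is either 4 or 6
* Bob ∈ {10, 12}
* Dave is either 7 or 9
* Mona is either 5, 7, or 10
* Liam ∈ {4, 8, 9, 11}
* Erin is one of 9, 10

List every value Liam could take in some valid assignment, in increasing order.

4, 8, 11

Carol and Bob between them cover only {10, 12} — a naked pair. Remove those values from Nate, Mona, Erin.
That leaves Erin = 9. Strike 9 from Nate, Dave, Liam.
Dave must be 7 (only option left). Strike 7 from Mona.
That leaves Mona = 5.
No further eliminations apply; Liam can still be any of 4, 8, 11.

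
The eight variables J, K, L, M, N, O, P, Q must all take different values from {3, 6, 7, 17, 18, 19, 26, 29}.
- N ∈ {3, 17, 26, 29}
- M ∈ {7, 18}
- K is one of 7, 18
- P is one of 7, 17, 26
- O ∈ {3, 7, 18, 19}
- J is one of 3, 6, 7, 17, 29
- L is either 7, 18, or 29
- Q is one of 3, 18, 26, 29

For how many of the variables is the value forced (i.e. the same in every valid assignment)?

3

The 8 variables draw from only 8 values {3, 6, 7, 17, 18, 19, 26, 29}, so each is used; only J can be 6, hence J = 6.
The 7 still-open variables together cover exactly {3, 7, 17, 18, 19, 26, 29} — 7 values for 7 variables — and 19 appears only in O's list, so O = 19.
K and M share exactly the 2 values {7, 18}; by pigeonhole those values go to them, so strike 7, 18 from L, P, Q.
L has just one choice, so L = 29. Eliminate 29 elsewhere: N, Q.
Determined: J=6, L=29, O=19. The other variables each still have more than one consistent value. That makes 3.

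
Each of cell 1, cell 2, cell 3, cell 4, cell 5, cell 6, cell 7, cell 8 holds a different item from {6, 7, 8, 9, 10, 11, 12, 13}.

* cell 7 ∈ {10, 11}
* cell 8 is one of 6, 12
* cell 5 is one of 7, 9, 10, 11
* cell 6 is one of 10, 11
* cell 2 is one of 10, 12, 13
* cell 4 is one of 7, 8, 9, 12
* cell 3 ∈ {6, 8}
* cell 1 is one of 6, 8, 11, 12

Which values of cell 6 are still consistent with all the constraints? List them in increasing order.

The 8 variables together cover exactly {6, 7, 8, 9, 10, 11, 12, 13} — 8 values for 8 variables — and 13 appears only in cell 2's list, so cell 2 = 13.
The 2 variables cell 6 and cell 7 are confined to {10, 11}, which locks those values in; drop them from cell 1, cell 5.
cell 1, cell 3, cell 8 between them cover only {6, 8, 12} — a naked triple. Remove those values from cell 4.
No further eliminations apply; cell 6 can still be any of 10, 11.

10, 11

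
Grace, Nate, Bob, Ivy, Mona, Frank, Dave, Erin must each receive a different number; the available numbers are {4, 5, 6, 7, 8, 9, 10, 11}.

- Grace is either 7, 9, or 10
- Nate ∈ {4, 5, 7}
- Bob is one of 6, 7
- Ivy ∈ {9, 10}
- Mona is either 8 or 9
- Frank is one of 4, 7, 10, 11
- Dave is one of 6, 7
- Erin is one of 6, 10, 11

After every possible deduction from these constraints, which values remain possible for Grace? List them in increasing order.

The 8 variables together cover exactly {4, 5, 6, 7, 8, 9, 10, 11} — 8 values for 8 variables — and 5 appears only in Nate's list, so Nate = 5.
Among the 7 still-open variables, 4 fits only Frank (and all 7 values in {4, 6, 7, 8, 9, 10, 11} must be used), so Frank = 4.
The 6 still-open variables draw from only 6 values {6, 7, 8, 9, 10, 11}, so each is used; only Mona can be 8, hence Mona = 8.
The 5 still-open variables draw from only 5 values {6, 7, 9, 10, 11}, so each is used; only Erin can be 11, hence Erin = 11.
The 2 variables Bob and Dave are confined to {6, 7}, which locks those values in; drop them from Grace.
No further eliminations apply; Grace can still be any of 9, 10.

9, 10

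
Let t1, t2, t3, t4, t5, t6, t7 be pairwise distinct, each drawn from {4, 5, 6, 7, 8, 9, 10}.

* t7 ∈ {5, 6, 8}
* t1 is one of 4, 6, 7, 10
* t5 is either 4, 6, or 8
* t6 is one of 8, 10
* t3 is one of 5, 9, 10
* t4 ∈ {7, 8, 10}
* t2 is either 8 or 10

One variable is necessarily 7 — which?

t4

The 7 variables together cover exactly {4, 5, 6, 7, 8, 9, 10} — 7 values for 7 variables — and 9 appears only in t3's list, so t3 = 9.
Among the 6 still-open variables, 5 fits only t7 (and all 6 values in {4, 5, 6, 7, 8, 10} must be used), so t7 = 5.
t2 and t6 share exactly the 2 values {8, 10}; by pigeonhole those values go to them, so strike 8, 10 from t1, t4, t5.
So 7 goes to t4.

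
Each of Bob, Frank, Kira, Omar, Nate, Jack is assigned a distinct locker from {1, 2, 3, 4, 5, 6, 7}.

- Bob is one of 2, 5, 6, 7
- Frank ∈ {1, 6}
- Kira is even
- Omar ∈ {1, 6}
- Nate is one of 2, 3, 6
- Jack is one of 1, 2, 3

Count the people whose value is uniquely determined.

1

Frank and Omar share exactly the 2 values {1, 6}; by pigeonhole those values go to them, so strike 1, 6 from Bob, Kira, Nate, Jack.
The 2 variables Nate and Jack are confined to {2, 3}, which locks those values in; drop them from Bob, Kira.
That leaves Kira = 4.
Determined: Kira=4. The other people each still have more than one consistent value. That makes 1.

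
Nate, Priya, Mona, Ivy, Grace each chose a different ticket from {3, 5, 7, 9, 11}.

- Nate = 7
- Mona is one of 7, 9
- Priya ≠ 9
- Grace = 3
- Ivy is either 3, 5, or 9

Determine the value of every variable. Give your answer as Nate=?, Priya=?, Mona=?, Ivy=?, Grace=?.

Nate must be 7 (only option left). Strike 7 from Priya, Mona.
Mona must be 9 (only option left). Eliminate 9 elsewhere: Ivy.
That leaves Grace = 3. Strike 3 from Priya, Ivy.
Ivy's domain is down to {5}, so Ivy = 5. Eliminate 5 elsewhere: Priya.
That leaves Priya = 11.

Nate=7, Priya=11, Mona=9, Ivy=5, Grace=3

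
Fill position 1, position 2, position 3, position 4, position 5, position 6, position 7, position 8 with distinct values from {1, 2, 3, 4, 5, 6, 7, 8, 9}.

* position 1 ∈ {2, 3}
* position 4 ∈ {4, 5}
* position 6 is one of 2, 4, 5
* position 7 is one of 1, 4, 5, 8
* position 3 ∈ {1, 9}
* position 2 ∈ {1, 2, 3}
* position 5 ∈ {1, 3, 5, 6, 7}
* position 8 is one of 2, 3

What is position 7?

8

The 2 variables position 1 and position 8 are confined to {2, 3}, which locks those values in; drop them from position 2, position 5, position 6.
position 2 must be 1 (only option left). Remove 1 from position 3, position 5, position 7.
position 3 has just one choice, so position 3 = 9.
position 4 and position 6 between them cover only {4, 5} — a naked pair. Remove those values from position 5, position 7.
So position 7 = 8.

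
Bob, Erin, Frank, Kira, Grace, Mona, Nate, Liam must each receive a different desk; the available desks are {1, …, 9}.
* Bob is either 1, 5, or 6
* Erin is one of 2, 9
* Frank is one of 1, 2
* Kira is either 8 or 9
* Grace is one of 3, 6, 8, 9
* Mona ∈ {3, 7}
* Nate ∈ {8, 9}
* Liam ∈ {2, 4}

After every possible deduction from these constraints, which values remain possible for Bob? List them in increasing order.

Kira and Nate between them cover only {8, 9} — a naked pair. Remove those values from Erin, Grace.
Erin's domain is down to {2}, so Erin = 2. So Frank, Liam can't be 2.
That leaves Frank = 1. Strike 1 from Bob.
That leaves Liam = 4.
No further eliminations apply; Bob can still be any of 5, 6.

5, 6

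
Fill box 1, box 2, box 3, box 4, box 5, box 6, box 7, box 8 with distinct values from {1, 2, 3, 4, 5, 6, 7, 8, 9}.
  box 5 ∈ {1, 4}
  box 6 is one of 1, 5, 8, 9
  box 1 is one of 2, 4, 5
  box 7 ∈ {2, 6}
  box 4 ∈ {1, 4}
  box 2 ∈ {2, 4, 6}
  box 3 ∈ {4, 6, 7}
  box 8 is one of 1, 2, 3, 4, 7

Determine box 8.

box 4 and box 5 share exactly the 2 values {1, 4}; by pigeonhole those values go to them, so strike 1, 4 from box 1, box 2, box 3, box 6, box 8.
The 2 variables box 2 and box 7 are confined to {2, 6}, which locks those values in; drop them from box 1, box 3, box 8.
box 1's domain is down to {5}, so box 1 = 5. Remove 5 from box 6.
box 3's domain is down to {7}, so box 3 = 7. Remove 7 from box 8.
So box 8 = 3.

3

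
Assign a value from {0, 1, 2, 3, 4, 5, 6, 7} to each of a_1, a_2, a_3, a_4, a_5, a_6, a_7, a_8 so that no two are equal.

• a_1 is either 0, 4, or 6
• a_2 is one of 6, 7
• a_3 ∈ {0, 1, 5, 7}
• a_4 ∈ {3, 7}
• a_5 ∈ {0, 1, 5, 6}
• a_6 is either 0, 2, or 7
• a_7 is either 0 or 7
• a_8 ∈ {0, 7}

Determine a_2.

Among the 8 variables, 2 fits only a_6 (and all 8 values in {0, 1, 2, 3, 4, 5, 6, 7} must be used), so a_6 = 2.
The 7 still-open variables draw from only 7 values {0, 1, 3, 4, 5, 6, 7}, so each is used; only a_4 can be 3, hence a_4 = 3.
Among the 6 still-open variables, 4 fits only a_1 (and all 6 values in {0, 1, 4, 5, 6, 7} must be used), so a_1 = 4.
a_7 and a_8 between them cover only {0, 7} — a naked pair. Remove those values from a_2, a_3, a_5.
So a_2 = 6.

6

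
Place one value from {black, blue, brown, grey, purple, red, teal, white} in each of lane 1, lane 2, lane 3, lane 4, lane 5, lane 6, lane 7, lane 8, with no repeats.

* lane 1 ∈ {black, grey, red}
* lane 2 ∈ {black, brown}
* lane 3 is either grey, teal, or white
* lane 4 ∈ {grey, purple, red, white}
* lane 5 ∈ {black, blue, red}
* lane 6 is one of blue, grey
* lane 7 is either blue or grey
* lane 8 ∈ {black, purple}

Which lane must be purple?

The 8 variables together cover exactly {black, blue, brown, grey, purple, red, teal, white} — 8 values for 8 variables — and brown appears only in lane 2's list, so lane 2 = brown.
The 7 still-open variables together cover exactly {black, blue, grey, purple, red, teal, white} — 7 values for 7 variables — and teal appears only in lane 3's list, so lane 3 = teal.
The 6 still-open variables draw from only 6 values {black, blue, grey, purple, red, white}, so each is used; only lane 4 can be white, hence lane 4 = white.
The 5 still-open variables draw from only 5 values {black, blue, grey, purple, red}, so each is used; only lane 8 can be purple, hence lane 8 = purple.

lane 8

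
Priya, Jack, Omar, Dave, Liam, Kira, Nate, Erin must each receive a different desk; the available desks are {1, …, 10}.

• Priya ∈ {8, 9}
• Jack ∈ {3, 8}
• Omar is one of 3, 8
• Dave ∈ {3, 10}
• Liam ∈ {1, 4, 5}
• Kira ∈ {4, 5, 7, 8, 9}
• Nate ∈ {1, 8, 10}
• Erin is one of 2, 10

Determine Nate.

1

Jack and Omar between them cover only {3, 8} — a naked pair. Remove those values from Priya, Dave, Kira, Nate.
Priya must be 9 (only option left). Strike 9 from Kira.
Dave's domain is down to {10}, so Dave = 10. Remove 10 from Nate, Erin.
So Nate = 1.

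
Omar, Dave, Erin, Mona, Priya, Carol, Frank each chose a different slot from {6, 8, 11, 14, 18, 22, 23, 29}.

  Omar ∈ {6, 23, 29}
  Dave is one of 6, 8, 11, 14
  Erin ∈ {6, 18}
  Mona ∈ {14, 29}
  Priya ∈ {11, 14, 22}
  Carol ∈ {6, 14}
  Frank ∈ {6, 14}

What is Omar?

23

Carol and Frank share exactly the 2 values {6, 14}; by pigeonhole those values go to them, so strike 6, 14 from Omar, Dave, Erin, Mona, Priya.
Erin must be 18 (only option left).
That leaves Mona = 29. Remove 29 from Omar.
So Omar = 23.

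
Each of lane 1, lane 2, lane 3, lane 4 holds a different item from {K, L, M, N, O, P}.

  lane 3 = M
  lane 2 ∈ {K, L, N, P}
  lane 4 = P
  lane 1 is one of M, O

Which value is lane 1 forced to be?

O

lane 3's domain is down to {M}, so lane 3 = M. So lane 1 can't be M.
So lane 1 = O.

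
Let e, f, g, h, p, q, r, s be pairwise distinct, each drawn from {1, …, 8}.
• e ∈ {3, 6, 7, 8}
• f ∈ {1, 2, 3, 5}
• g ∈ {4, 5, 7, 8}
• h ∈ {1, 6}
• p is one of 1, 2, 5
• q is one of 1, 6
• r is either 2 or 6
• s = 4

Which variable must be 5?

p

s has just one choice, so s = 4. So g can't be 4.
The 2 variables h and q are confined to {1, 6}, which locks those values in; drop them from e, f, p, r.
r must be 2 (only option left). So f, p can't be 2.
So 5 goes to p.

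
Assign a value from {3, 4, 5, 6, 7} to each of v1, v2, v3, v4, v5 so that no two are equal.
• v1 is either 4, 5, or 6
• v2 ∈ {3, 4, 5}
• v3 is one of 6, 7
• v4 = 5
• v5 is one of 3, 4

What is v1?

6

v4 must be 5 (only option left). Eliminate 5 elsewhere: v1, v2.
The 4 still-open variables draw from only 4 values {3, 4, 6, 7}, so each is used; only v3 can be 7, hence v3 = 7.
The 3 still-open variables draw from only 3 values {3, 4, 6}, so each is used; only v1 can be 6, hence v1 = 6.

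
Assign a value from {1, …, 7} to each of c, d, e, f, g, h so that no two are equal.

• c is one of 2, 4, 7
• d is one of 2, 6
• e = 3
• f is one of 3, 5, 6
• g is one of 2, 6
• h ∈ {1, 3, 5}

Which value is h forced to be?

1

e has just one choice, so e = 3. Strike 3 from f, h.
d and g between them cover only {2, 6} — a naked pair. Remove those values from c, f.
That leaves f = 5. Strike 5 from h.
So h = 1.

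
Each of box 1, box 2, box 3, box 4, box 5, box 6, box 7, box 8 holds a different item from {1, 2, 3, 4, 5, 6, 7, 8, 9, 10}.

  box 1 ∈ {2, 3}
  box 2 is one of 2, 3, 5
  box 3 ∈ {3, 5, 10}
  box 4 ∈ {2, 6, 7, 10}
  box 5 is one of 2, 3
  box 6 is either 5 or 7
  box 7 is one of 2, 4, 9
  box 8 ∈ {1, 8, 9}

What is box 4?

The 2 variables box 1 and box 5 are confined to {2, 3}, which locks those values in; drop them from box 2, box 3, box 4, box 7.
That leaves box 2 = 5. Remove 5 from box 3, box 6.
box 3's domain is down to {10}, so box 3 = 10. Eliminate 10 elsewhere: box 4.
box 6 must be 7 (only option left). Strike 7 from box 4.
So box 4 = 6.

6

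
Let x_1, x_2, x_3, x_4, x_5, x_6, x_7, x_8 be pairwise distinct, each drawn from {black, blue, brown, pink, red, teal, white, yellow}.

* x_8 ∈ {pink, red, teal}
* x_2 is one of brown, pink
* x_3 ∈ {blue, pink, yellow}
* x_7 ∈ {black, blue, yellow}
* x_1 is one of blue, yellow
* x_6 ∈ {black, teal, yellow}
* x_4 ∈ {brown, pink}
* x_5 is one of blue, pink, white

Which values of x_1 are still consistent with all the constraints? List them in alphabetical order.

blue, yellow

The 8 variables draw from only 8 values {black, blue, brown, pink, red, teal, white, yellow}, so each is used; only x_8 can be red, hence x_8 = red.
The 7 still-open variables together cover exactly {black, blue, brown, pink, teal, white, yellow} — 7 values for 7 variables — and teal appears only in x_6's list, so x_6 = teal.
The 6 still-open variables together cover exactly {black, blue, brown, pink, white, yellow} — 6 values for 6 variables — and black appears only in x_7's list, so x_7 = black.
The 5 still-open variables together cover exactly {blue, brown, pink, white, yellow} — 5 values for 5 variables — and white appears only in x_5's list, so x_5 = white.
x_2 and x_4 between them cover only {brown, pink} — a naked pair. Remove those values from x_3.
No further eliminations apply; x_1 can still be any of blue, yellow.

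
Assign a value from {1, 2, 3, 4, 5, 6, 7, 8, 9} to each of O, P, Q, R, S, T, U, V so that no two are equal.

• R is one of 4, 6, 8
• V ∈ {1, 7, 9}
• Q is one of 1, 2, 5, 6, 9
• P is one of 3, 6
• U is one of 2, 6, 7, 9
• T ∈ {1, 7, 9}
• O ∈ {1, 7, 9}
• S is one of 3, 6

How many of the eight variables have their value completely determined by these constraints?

The 2 variables P and S are confined to {3, 6}, which locks those values in; drop them from Q, R, U.
O, T, V share exactly the 3 values {1, 7, 9}; by pigeonhole those values go to them, so strike 1, 7, 9 from Q, U.
That leaves U = 2. Strike 2 from Q.
That leaves Q = 5.
Determined: Q=5, U=2. The other variables each still have more than one consistent value. That makes 2.

2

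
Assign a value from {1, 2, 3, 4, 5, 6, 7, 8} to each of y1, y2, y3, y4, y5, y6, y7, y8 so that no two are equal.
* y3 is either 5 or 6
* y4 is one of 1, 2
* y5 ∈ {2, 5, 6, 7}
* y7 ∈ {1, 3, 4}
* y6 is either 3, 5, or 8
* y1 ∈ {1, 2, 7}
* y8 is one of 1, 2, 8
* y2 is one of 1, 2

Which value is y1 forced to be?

7

Among the 8 variables, 4 fits only y7 (and all 8 values in {1, 2, 3, 4, 5, 6, 7, 8} must be used), so y7 = 4.
The 7 still-open variables together cover exactly {1, 2, 3, 5, 6, 7, 8} — 7 values for 7 variables — and 3 appears only in y6's list, so y6 = 3.
The 6 still-open variables together cover exactly {1, 2, 5, 6, 7, 8} — 6 values for 6 variables — and 8 appears only in y8's list, so y8 = 8.
y2 and y4 between them cover only {1, 2} — a naked pair. Remove those values from y1, y5.
So y1 = 7.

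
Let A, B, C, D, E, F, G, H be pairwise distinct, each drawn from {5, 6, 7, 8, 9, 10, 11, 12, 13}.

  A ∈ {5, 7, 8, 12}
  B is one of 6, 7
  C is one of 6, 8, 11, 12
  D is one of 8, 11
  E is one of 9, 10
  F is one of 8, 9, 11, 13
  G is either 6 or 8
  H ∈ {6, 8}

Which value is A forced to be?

5

G and H share exactly the 2 values {6, 8}; by pigeonhole those values go to them, so strike 6, 8 from A, B, C, D, F.
B's domain is down to {7}, so B = 7. So A can't be 7.
That leaves D = 11. Remove 11 from C, F.
C must be 12 (only option left). Strike 12 from A.
So A = 5.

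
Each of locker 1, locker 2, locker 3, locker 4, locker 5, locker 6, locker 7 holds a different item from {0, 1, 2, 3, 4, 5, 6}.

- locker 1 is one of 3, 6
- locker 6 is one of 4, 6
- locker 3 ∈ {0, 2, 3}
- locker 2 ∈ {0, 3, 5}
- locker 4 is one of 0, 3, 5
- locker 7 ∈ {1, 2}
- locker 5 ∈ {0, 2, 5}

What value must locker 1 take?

The 7 variables together cover exactly {0, 1, 2, 3, 4, 5, 6} — 7 values for 7 variables — and 1 appears only in locker 7's list, so locker 7 = 1.
Among the 6 still-open variables, 4 fits only locker 6 (and all 6 values in {0, 2, 3, 4, 5, 6} must be used), so locker 6 = 4.
Among the 5 still-open variables, 6 fits only locker 1 (and all 5 values in {0, 2, 3, 5, 6} must be used), so locker 1 = 6.

6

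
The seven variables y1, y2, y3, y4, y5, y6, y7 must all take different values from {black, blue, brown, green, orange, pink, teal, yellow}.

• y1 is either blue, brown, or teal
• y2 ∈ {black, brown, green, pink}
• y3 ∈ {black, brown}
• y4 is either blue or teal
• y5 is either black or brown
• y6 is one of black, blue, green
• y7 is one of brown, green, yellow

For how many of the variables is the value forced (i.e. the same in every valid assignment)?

Among the 7 variables, pink fits only y2 (and all 7 values in {black, blue, brown, green, pink, teal, yellow} must be used), so y2 = pink.
Among the 6 still-open variables, yellow fits only y7 (and all 6 values in {black, blue, brown, green, teal, yellow} must be used), so y7 = yellow.
The 5 still-open variables together cover exactly {black, blue, brown, green, teal} — 5 values for 5 variables — and green appears only in y6's list, so y6 = green.
y3 and y5 between them cover only {black, brown} — a naked pair. Remove those values from y1.
Determined: y2=pink, y6=green, y7=yellow. The other variables each still have more than one consistent value. That makes 3.

3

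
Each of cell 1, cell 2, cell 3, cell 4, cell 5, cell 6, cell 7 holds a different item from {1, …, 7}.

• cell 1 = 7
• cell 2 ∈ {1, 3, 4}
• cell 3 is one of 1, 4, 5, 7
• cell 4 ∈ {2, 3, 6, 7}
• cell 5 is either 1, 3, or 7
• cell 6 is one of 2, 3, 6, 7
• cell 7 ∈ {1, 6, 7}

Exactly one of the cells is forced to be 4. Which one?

cell 1 must be 7 (only option left). Remove 7 from cell 3, cell 4, cell 5, cell 6, cell 7.
The 6 still-open variables together cover exactly {1, 2, 3, 4, 5, 6} — 6 values for 6 variables — and 5 appears only in cell 3's list, so cell 3 = 5.
The 5 still-open variables together cover exactly {1, 2, 3, 4, 6} — 5 values for 5 variables — and 4 appears only in cell 2's list, so cell 2 = 4.

cell 2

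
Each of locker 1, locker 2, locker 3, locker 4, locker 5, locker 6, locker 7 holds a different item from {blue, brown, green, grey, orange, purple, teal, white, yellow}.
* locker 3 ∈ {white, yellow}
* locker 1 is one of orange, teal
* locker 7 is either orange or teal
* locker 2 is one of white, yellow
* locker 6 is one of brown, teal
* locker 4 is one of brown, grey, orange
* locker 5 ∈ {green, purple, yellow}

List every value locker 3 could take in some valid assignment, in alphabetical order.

locker 1 and locker 7 share exactly the 2 values {orange, teal}; by pigeonhole those values go to them, so strike orange, teal from locker 4, locker 6.
locker 6 must be brown (only option left). Strike brown from locker 4.
That leaves locker 4 = grey.
locker 2 and locker 3 between them cover only {white, yellow} — a naked pair. Remove those values from locker 5.
No further eliminations apply; locker 3 can still be any of white, yellow.

white, yellow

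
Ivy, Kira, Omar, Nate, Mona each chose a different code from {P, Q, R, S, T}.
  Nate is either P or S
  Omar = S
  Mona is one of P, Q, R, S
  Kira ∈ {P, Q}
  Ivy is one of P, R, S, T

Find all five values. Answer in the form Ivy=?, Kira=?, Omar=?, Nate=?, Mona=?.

Ivy=T, Kira=Q, Omar=S, Nate=P, Mona=R

Omar's domain is down to {S}, so Omar = S. Eliminate S elsewhere: Ivy, Nate, Mona.
Nate's domain is down to {P}, so Nate = P. Remove P from Ivy, Kira, Mona.
That leaves Kira = Q. So Mona can't be Q.
Mona has just one choice, so Mona = R. So Ivy can't be R.
Ivy must be T (only option left).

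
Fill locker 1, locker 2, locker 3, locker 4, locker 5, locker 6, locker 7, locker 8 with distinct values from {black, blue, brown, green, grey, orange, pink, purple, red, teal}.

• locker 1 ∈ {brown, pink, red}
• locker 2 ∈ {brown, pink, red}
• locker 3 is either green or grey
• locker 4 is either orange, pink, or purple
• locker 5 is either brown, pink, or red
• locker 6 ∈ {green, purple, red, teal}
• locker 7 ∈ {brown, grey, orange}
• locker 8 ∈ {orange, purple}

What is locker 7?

grey

The 8 variables together cover exactly {brown, green, grey, orange, pink, purple, red, teal} — 8 values for 8 variables — and teal appears only in locker 6's list, so locker 6 = teal.
The 7 still-open variables draw from only 7 values {brown, green, grey, orange, pink, purple, red}, so each is used; only locker 3 can be green, hence locker 3 = green.
Among the 6 still-open variables, grey fits only locker 7 (and all 6 values in {brown, grey, orange, pink, purple, red} must be used), so locker 7 = grey.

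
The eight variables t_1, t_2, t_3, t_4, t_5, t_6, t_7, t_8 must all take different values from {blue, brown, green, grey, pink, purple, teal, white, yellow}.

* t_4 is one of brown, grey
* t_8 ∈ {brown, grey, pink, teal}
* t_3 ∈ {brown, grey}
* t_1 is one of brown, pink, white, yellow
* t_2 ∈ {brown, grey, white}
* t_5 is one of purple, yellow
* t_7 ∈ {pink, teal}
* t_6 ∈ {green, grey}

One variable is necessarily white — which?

The 8 variables draw from only 8 values {brown, green, grey, pink, purple, teal, white, yellow}, so each is used; only t_6 can be green, hence t_6 = green.
The 7 still-open variables together cover exactly {brown, grey, pink, purple, teal, white, yellow} — 7 values for 7 variables — and purple appears only in t_5's list, so t_5 = purple.
The 6 still-open variables draw from only 6 values {brown, grey, pink, teal, white, yellow}, so each is used; only t_1 can be yellow, hence t_1 = yellow.
Among the 5 still-open variables, white fits only t_2 (and all 5 values in {brown, grey, pink, teal, white} must be used), so t_2 = white.

t_2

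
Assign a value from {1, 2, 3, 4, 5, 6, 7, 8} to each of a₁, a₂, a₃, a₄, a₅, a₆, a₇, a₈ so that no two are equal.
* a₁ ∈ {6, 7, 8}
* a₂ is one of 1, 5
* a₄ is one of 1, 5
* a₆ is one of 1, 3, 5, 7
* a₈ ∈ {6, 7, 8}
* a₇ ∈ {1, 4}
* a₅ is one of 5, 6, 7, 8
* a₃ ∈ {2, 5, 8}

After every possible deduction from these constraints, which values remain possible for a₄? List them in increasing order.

1, 5

Among the 8 variables, 2 fits only a₃ (and all 8 values in {1, 2, 3, 4, 5, 6, 7, 8} must be used), so a₃ = 2.
Among the 7 still-open variables, 3 fits only a₆ (and all 7 values in {1, 3, 4, 5, 6, 7, 8} must be used), so a₆ = 3.
Among the 6 still-open variables, 4 fits only a₇ (and all 6 values in {1, 4, 5, 6, 7, 8} must be used), so a₇ = 4.
The 2 variables a₂ and a₄ are confined to {1, 5}, which locks those values in; drop them from a₅.
No further eliminations apply; a₄ can still be any of 1, 5.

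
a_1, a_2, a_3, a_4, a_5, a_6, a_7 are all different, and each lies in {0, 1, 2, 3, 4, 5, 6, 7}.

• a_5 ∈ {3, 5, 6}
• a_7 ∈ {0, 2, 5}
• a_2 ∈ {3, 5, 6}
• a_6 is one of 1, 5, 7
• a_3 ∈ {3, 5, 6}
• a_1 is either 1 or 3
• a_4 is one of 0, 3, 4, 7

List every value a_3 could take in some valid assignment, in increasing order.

a_2, a_3, a_5 share exactly the 3 values {3, 5, 6}; by pigeonhole those values go to them, so strike 3, 5, 6 from a_1, a_4, a_6, a_7.
a_1 must be 1 (only option left). Eliminate 1 elsewhere: a_6.
a_6's domain is down to {7}, so a_6 = 7. So a_4 can't be 7.
No further eliminations apply; a_3 can still be any of 3, 5, 6.

3, 5, 6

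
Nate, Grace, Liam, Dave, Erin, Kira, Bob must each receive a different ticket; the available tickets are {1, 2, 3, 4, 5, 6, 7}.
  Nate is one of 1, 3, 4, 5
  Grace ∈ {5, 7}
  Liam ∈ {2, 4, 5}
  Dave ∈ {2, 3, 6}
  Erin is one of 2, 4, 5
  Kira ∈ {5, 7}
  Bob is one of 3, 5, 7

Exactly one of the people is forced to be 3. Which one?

Among the 7 variables, 1 fits only Nate (and all 7 values in {1, 2, 3, 4, 5, 6, 7} must be used), so Nate = 1.
The 6 still-open variables draw from only 6 values {2, 3, 4, 5, 6, 7}, so each is used; only Dave can be 6, hence Dave = 6.
The 5 still-open variables together cover exactly {2, 3, 4, 5, 7} — 5 values for 5 variables — and 3 appears only in Bob's list, so Bob = 3.

Bob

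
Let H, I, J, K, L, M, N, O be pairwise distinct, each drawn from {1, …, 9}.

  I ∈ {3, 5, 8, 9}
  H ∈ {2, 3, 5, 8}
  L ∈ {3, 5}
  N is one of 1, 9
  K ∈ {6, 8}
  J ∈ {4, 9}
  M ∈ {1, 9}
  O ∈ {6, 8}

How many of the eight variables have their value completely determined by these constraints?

2

The 8 variables draw from only 8 values {1, 2, 3, 4, 5, 6, 8, 9}, so each is used; only H can be 2, hence H = 2.
The 7 still-open variables together cover exactly {1, 3, 4, 5, 6, 8, 9} — 7 values for 7 variables — and 4 appears only in J's list, so J = 4.
The 2 variables K and O are confined to {6, 8}, which locks those values in; drop them from I.
M and N between them cover only {1, 9} — a naked pair. Remove those values from I.
Determined: H=2, J=4. The other variables each still have more than one consistent value. That makes 2.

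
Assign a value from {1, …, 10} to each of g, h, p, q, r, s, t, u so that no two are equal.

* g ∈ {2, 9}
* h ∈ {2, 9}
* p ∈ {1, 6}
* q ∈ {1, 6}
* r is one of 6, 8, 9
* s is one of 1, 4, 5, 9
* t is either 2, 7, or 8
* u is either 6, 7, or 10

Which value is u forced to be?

g and h share exactly the 2 values {2, 9}; by pigeonhole those values go to them, so strike 2, 9 from r, s, t.
p and q between them cover only {1, 6} — a naked pair. Remove those values from r, s, u.
That leaves r = 8. So t can't be 8.
That leaves t = 7. Strike 7 from u.
So u = 10.

10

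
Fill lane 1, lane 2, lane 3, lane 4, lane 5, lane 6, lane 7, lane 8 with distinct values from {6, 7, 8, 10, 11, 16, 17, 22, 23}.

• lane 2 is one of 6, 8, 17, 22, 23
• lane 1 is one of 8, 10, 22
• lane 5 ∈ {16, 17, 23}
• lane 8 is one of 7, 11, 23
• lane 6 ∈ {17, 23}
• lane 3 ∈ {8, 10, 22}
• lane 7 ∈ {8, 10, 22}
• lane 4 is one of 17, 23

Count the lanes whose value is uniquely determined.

lane 4 and lane 6 between them cover only {17, 23} — a naked pair. Remove those values from lane 2, lane 5, lane 8.
That leaves lane 5 = 16.
lane 1, lane 3, lane 7 share exactly the 3 values {8, 10, 22}; by pigeonhole those values go to them, so strike 8, 10, 22 from lane 2.
lane 2's domain is down to {6}, so lane 2 = 6.
Determined: lane 2=6, lane 5=16. The other lanes each still have more than one consistent value. That makes 2.

2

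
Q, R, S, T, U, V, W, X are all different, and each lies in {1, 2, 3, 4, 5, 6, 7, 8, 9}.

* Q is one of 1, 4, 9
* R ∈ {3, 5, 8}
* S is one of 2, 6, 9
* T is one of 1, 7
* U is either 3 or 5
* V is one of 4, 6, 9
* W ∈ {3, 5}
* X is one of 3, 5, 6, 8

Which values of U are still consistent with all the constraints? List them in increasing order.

3, 5

U and W share exactly the 2 values {3, 5}; by pigeonhole those values go to them, so strike 3, 5 from R, X.
R's domain is down to {8}, so R = 8. Remove 8 from X.
X must be 6 (only option left). Eliminate 6 elsewhere: S, V.
No further eliminations apply; U can still be any of 3, 5.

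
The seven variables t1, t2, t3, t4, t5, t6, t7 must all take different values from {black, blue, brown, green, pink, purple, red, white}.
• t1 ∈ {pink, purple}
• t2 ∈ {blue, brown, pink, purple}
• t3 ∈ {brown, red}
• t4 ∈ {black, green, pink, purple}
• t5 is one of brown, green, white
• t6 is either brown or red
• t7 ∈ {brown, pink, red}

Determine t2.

blue

The 2 variables t3 and t6 are confined to {brown, red}, which locks those values in; drop them from t2, t5, t7.
t7's domain is down to {pink}, so t7 = pink. Remove pink from t1, t2, t4.
t1 must be purple (only option left). Strike purple from t2, t4.
So t2 = blue.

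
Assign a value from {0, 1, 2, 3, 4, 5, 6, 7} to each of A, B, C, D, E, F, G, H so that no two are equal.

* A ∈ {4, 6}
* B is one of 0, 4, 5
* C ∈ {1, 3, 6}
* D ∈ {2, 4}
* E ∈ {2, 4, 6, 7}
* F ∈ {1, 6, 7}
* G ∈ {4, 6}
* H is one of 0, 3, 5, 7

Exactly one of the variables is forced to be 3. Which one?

C

A and G between them cover only {4, 6} — a naked pair. Remove those values from B, C, D, E, F.
D has just one choice, so D = 2. Remove 2 from E.
E's domain is down to {7}, so E = 7. Eliminate 7 elsewhere: F, H.
F's domain is down to {1}, so F = 1. Strike 1 from C.
So 3 goes to C.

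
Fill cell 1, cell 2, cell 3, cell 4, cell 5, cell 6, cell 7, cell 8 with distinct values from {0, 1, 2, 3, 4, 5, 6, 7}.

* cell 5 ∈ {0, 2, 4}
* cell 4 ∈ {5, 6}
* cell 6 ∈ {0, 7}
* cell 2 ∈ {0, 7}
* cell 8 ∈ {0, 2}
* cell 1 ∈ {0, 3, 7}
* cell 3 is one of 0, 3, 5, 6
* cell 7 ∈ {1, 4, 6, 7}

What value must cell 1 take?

The 8 variables together cover exactly {0, 1, 2, 3, 4, 5, 6, 7} — 8 values for 8 variables — and 1 appears only in cell 7's list, so cell 7 = 1.
Among the 7 still-open variables, 4 fits only cell 5 (and all 7 values in {0, 2, 3, 4, 5, 6, 7} must be used), so cell 5 = 4.
The 6 still-open variables together cover exactly {0, 2, 3, 5, 6, 7} — 6 values for 6 variables — and 2 appears only in cell 8's list, so cell 8 = 2.
cell 2 and cell 6 share exactly the 2 values {0, 7}; by pigeonhole those values go to them, so strike 0, 7 from cell 1, cell 3.
So cell 1 = 3.

3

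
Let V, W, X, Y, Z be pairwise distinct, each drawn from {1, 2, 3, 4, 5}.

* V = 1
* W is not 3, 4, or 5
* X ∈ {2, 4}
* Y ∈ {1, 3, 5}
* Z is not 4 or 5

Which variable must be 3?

Z

V must be 1 (only option left). Eliminate 1 elsewhere: W, Y, Z.
W has just one choice, so W = 2. Remove 2 from X, Z.
So 3 goes to Z.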